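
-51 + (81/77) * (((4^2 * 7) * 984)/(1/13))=16577871/11 = 1507079.18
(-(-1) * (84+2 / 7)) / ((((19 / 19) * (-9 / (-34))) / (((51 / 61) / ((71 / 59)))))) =20120180/90951 = 221.22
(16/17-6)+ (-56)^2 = 53226/17 = 3130.94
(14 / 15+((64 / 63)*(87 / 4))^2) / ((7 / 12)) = 4314152/5145 = 838.51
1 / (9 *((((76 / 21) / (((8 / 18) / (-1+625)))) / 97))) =679/320112 = 0.00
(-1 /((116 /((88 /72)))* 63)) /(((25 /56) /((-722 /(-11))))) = -0.02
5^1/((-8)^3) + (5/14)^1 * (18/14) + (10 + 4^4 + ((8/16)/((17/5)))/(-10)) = 113633339/426496 = 266.43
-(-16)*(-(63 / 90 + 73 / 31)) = -7576/155 = -48.88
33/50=0.66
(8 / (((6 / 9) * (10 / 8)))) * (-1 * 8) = -76.80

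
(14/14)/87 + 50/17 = 4367/1479 = 2.95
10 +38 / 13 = 12.92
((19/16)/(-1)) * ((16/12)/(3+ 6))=-19/108 = -0.18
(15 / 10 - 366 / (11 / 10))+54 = -6099/22 = -277.23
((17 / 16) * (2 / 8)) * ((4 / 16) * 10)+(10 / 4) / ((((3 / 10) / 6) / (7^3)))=2195285/128 = 17150.66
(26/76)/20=13/760 = 0.02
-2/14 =-1/7 = -0.14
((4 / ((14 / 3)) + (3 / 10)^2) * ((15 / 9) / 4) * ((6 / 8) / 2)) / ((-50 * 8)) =-663/1792000 = 0.00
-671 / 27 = -24.85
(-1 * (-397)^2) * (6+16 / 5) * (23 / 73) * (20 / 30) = -333500644/1095 = -304566.80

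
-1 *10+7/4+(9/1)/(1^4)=3/4 = 0.75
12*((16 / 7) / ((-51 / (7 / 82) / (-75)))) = 2400/697 = 3.44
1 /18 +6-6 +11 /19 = 217/342 = 0.63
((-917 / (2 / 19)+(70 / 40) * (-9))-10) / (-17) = 34949/68 = 513.96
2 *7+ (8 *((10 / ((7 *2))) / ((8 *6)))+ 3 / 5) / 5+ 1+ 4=20101/1050 = 19.14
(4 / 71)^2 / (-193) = -16/972913 = 0.00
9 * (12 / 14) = 54/7 = 7.71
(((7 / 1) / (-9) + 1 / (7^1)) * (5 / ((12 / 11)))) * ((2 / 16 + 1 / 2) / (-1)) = 1375/756 = 1.82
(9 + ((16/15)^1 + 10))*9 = 903/5 = 180.60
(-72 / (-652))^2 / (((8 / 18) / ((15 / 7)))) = 10935/185983 = 0.06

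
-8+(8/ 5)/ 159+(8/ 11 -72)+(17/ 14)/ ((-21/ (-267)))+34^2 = 936005849/857010 = 1092.18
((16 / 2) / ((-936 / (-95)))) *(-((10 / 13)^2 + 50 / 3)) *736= -611800000/59319 = -10313.73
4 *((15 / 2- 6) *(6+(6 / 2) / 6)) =39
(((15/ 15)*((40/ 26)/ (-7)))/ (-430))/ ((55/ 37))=74/215215 = 0.00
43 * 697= 29971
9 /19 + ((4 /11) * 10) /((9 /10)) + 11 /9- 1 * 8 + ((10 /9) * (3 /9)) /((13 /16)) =-132622/73359 = -1.81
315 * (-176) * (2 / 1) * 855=-94802400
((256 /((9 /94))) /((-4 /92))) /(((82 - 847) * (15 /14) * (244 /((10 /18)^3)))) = 9685760/183701439 = 0.05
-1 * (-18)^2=-324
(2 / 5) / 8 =1/20 = 0.05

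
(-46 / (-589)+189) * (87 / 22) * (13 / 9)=41985359/38874 = 1080.04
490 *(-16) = -7840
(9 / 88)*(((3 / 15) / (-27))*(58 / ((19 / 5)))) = -29/2508 = -0.01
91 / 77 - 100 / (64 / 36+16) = -4.44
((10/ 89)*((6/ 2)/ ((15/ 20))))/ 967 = 40/86063 = 0.00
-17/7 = -2.43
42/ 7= 6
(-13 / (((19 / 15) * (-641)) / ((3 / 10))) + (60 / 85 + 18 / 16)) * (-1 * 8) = -3040527/207043 = -14.69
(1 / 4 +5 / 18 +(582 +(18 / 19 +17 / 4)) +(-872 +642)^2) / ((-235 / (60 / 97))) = -36585604/259863 = -140.79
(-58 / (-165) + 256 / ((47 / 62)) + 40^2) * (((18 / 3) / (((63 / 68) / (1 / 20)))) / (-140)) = -127751651/28499625 = -4.48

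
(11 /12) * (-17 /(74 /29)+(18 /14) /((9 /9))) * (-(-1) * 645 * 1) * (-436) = 1385967.62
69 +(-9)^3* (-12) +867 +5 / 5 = 9685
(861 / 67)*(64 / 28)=1968/67 = 29.37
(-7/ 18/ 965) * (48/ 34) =-28/49215 = 0.00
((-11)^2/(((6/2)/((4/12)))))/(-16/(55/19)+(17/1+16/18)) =6655/6119 = 1.09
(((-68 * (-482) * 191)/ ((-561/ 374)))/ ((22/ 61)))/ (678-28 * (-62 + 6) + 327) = -381873176/84909 = -4497.44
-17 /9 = -1.89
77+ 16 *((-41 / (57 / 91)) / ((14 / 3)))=-2801/19 = -147.42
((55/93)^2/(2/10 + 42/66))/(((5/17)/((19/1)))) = 10747825/397854 = 27.01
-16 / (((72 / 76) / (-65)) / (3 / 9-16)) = -464360/27 = -17198.52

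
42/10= 21/5 = 4.20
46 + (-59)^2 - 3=3524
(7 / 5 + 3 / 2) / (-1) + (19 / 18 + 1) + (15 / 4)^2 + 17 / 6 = 11557/720 = 16.05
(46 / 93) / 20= 23/930 = 0.02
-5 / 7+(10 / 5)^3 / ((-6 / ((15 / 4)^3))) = -7955/112 = -71.03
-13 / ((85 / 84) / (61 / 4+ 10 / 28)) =-17043/85 = -200.51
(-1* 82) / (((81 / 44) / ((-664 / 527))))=56.12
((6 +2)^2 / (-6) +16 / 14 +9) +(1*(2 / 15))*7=43/105 = 0.41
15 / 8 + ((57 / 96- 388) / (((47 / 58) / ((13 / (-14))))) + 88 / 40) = 448.00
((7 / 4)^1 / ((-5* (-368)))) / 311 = 7/2288960 = 0.00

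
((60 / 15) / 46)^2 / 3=4/1587 = 0.00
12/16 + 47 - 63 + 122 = 427/4 = 106.75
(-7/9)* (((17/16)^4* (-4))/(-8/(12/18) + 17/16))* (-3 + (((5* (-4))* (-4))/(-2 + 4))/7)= -1586899/1612800 = -0.98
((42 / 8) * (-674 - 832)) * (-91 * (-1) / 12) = -479661/8 = -59957.62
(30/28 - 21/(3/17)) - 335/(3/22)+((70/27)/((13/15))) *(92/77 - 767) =-87665957/18018 = -4865.47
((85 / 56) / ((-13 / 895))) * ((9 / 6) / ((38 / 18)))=-2054025/27664 = -74.25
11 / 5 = 2.20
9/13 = 0.69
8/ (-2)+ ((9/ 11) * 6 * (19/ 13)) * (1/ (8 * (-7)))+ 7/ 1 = 11499/4004 = 2.87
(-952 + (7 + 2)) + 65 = -878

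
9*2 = 18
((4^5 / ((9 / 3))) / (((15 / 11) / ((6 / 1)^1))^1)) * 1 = 22528/15 = 1501.87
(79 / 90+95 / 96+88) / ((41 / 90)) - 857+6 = -428847/656 = -653.73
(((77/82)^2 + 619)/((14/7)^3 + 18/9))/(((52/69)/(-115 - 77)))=-345117438/21853 = -15792.68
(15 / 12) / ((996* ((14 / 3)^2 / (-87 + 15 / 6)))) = -2535/520576 = 0.00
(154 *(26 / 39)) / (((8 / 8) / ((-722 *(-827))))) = 61301650.67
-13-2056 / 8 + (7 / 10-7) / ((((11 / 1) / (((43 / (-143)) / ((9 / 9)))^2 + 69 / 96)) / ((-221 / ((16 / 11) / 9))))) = 585857421/1610752 = 363.72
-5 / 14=-0.36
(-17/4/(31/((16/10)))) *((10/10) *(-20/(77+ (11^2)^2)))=68/228129 = 0.00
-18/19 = -0.95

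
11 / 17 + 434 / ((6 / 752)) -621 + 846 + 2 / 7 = 19499554/357 = 54620.60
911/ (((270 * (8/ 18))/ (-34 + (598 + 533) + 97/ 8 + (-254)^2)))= 478275911/960 = 498204.07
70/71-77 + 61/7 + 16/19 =-627560/9443 = -66.46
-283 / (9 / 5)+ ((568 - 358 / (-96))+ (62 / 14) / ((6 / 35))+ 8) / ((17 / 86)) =3557203/1224 = 2906.21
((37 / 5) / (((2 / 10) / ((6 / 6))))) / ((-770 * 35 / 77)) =-37/350 = -0.11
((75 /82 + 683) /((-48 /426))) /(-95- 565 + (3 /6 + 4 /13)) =51762763/5621592 = 9.21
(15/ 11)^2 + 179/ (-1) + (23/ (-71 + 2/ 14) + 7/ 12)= -176.88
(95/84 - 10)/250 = -0.04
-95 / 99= -0.96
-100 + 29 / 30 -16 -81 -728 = -27721/30 = -924.03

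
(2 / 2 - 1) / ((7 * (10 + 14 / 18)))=0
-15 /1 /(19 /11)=-8.68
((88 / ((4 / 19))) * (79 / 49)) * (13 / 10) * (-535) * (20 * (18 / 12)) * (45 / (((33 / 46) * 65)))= -664912980/49 = -13569652.65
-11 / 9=-1.22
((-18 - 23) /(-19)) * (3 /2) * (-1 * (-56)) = 3444/19 = 181.26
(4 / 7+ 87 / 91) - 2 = -43/91 = -0.47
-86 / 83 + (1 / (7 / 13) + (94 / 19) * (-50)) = -246.55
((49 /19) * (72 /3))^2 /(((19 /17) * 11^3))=23510592/9129329 = 2.58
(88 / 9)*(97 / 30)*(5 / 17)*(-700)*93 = -605330.72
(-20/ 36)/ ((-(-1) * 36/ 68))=-85/81 = -1.05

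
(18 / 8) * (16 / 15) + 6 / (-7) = 54/35 = 1.54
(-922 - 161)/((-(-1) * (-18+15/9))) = 3249/49 = 66.31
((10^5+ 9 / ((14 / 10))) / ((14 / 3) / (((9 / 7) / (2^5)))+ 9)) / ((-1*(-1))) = 18901215/23653 = 799.10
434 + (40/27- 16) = 11326/27 = 419.48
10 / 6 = 5/3 = 1.67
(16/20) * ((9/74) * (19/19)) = 18/185 = 0.10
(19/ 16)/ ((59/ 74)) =703/472 = 1.49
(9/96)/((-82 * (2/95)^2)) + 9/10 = -88143/52480 = -1.68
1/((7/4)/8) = 32/7 = 4.57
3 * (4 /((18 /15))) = 10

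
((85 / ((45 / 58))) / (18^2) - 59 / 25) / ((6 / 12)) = -73697/18225 = -4.04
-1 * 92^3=-778688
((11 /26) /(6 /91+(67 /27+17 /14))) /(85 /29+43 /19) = 42427/1959410 = 0.02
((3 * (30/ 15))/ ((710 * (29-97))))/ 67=-3/1617380 = 0.00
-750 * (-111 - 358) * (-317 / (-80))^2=5522969.65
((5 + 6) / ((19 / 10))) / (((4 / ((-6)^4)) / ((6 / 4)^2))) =80190/19 = 4220.53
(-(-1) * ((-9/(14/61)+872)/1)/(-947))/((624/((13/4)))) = -11659/2545536 = 0.00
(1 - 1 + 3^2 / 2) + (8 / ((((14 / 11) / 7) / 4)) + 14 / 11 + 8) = 4175/22 = 189.77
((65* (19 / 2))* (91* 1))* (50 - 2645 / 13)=-17246775/2 = -8623387.50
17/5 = 3.40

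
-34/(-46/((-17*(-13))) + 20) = -3757/2187 = -1.72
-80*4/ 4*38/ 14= -1520/7 = -217.14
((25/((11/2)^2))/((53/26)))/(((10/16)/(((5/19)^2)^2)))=2600000/835748573 = 0.00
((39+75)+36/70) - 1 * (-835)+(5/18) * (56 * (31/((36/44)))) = 4362773/2835 = 1538.90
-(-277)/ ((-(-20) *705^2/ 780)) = 3601/165675 = 0.02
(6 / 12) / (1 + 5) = 1/12 = 0.08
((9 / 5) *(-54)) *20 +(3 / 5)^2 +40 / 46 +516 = -1426.77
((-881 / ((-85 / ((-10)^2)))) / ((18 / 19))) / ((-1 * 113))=-167390/17289 = -9.68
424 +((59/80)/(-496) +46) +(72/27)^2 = 170385389/357120 = 477.11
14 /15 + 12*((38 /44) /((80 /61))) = 11663/1320 = 8.84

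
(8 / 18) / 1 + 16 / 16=13/9 = 1.44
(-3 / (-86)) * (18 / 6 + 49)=78/43 = 1.81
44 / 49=0.90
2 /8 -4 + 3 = -0.75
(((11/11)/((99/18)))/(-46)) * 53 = -53/253 = -0.21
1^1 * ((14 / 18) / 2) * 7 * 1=49/18 = 2.72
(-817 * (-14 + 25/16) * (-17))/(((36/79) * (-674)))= 218348969/388224 = 562.43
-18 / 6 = -3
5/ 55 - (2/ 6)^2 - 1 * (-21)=2077/99 = 20.98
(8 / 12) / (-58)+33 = 2870/87 = 32.99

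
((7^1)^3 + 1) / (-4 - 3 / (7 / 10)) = -1204/29 = -41.52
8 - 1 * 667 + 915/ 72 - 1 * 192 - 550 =-33319/24 = -1388.29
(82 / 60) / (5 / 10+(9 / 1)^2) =41/2445 = 0.02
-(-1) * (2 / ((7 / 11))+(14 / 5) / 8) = 489/140 = 3.49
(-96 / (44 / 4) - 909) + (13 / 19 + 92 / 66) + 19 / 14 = -729605/798 = -914.29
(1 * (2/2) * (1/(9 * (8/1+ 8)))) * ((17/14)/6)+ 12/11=145339/133056 = 1.09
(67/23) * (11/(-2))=-737/46 = -16.02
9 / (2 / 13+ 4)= 13/6 = 2.17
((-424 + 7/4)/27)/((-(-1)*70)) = -563/2520 = -0.22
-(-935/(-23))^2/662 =-2.50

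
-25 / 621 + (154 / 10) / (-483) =-224/3105 = -0.07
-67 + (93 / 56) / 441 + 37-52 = -674993/8232 = -82.00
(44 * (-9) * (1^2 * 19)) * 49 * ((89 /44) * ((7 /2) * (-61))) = 318427137/2 = 159213568.50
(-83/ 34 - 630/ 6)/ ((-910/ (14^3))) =27538/85 = 323.98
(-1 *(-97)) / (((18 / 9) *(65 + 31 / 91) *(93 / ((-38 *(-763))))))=127965019/552978 = 231.41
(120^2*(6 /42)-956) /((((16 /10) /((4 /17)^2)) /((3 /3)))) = 77080/2023 = 38.10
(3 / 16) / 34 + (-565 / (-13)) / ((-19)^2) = 321439/2552992 = 0.13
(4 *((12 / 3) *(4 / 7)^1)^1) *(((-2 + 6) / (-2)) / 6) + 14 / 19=-922/399 = -2.31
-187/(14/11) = -146.93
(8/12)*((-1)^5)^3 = -2/3 = -0.67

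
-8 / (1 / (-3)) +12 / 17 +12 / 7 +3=29.42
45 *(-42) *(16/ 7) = -4320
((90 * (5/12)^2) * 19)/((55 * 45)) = 0.12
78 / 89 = 0.88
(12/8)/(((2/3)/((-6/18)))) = -3/4 = -0.75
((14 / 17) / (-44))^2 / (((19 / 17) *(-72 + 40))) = -49/5002624 = 0.00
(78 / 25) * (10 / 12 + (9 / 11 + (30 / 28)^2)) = 235391/26950 = 8.73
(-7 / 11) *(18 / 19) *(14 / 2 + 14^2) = -25578/209 = -122.38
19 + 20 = 39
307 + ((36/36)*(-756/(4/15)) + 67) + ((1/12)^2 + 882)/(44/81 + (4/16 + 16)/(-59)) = 832.70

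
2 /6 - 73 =-218/3 = -72.67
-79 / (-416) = 79/416 = 0.19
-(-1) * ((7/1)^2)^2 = 2401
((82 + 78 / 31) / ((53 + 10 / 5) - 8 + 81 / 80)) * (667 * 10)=60784000/5177 = 11741.16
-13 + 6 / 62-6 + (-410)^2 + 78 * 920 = 7435074/31 = 239841.10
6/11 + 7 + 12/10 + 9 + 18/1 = 1966/55 = 35.75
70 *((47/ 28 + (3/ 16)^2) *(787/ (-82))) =-12084385/10496 = -1151.33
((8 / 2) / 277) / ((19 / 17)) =68/5263 = 0.01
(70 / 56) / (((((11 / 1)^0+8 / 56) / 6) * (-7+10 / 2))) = -105/32 = -3.28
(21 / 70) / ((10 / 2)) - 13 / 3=-641/150 = -4.27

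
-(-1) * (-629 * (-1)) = 629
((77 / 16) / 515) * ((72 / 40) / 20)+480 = 395520693/824000 = 480.00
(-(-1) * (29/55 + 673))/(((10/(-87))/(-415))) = 2431770.22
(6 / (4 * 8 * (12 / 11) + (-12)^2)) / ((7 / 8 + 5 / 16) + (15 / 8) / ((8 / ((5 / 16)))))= 1408/52931 = 0.03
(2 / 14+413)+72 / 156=37638/91 = 413.60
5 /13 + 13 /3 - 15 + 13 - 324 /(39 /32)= -10262/39 = -263.13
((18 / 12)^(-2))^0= 1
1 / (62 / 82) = 41/31 = 1.32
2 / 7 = 0.29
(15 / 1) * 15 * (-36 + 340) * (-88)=-6019200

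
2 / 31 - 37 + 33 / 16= -17297/496 = -34.87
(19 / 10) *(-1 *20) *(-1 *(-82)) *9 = -28044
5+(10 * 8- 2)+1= 84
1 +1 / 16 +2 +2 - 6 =-15/16 = -0.94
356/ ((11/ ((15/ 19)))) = 5340/209 = 25.55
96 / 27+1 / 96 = 1027/288 = 3.57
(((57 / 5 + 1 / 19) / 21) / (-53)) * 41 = -44608/105735 = -0.42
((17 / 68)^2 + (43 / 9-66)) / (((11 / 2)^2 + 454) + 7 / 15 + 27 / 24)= -44035/349806 = -0.13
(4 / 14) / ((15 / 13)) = 26/105 = 0.25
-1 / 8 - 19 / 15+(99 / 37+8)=9.28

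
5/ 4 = 1.25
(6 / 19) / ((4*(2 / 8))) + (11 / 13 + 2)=781/247 = 3.16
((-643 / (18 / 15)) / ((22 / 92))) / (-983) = 2.28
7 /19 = 0.37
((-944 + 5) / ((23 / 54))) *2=-101412/23 = -4409.22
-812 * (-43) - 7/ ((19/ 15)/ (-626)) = 729134/19 = 38375.47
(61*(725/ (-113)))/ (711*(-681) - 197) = 44225/54735844 = 0.00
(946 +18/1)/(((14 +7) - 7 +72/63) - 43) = -6748/195 = -34.61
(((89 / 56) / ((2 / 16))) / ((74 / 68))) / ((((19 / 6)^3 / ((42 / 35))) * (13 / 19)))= 3921696/6077435 = 0.65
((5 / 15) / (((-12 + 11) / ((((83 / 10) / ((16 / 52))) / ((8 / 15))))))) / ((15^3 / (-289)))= 311831/216000 = 1.44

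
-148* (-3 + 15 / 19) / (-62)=-3108/589 = -5.28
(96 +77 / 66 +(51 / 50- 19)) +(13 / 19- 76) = 5516/1425 = 3.87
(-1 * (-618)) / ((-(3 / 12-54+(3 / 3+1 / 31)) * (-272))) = -0.04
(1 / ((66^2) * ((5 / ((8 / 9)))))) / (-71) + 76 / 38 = 6958708/3479355 = 2.00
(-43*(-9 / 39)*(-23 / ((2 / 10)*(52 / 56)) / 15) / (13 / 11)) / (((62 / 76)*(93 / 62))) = -11575256/204321 = -56.65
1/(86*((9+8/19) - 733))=-19/1182328 = 0.00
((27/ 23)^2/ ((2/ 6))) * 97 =212139/529 = 401.02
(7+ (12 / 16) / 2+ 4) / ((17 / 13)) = 1183/136 = 8.70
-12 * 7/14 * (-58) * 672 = 233856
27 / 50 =0.54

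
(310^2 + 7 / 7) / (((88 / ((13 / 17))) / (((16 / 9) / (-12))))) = -73489/594 = -123.72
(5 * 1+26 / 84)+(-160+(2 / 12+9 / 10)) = -32261/210 = -153.62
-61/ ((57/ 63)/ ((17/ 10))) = -21777/190 = -114.62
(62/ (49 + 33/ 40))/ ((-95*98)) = -248/1855483 = 0.00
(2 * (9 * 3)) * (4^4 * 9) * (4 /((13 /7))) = 3483648/13 = 267972.92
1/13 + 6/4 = 41/26 = 1.58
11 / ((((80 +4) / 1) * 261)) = 11/21924 = 0.00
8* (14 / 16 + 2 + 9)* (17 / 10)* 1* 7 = 2261/2 = 1130.50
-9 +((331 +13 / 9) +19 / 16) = 46747/144 = 324.63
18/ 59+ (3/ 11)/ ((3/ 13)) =965/649 = 1.49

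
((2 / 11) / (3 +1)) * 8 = 4/11 = 0.36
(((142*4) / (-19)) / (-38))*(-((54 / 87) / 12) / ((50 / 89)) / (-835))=18957/218540375 = 0.00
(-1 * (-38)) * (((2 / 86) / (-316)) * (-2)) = 19/3397 = 0.01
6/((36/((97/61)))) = 97/366 = 0.27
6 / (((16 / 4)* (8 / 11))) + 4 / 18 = 329/144 = 2.28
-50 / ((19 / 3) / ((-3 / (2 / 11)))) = 2475/19 = 130.26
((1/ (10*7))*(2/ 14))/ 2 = 1/980 = 0.00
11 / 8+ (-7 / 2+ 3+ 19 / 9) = 215/72 = 2.99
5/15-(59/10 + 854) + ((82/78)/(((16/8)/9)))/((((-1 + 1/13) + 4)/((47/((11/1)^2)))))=-24944473/29040 = -858.97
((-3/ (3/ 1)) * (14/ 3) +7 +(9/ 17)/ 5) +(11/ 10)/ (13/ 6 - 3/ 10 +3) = 2.67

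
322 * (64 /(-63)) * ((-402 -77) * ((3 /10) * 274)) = 193194112/15 = 12879607.47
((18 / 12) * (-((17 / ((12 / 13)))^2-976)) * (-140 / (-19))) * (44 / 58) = 35305655/6612 = 5339.63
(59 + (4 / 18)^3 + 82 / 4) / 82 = 115927/119556 = 0.97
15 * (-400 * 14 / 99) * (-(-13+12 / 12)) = -112000/11 = -10181.82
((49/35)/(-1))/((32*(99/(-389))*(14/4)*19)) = 389/150480 = 0.00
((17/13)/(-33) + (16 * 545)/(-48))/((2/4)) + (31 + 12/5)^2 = 2688927/3575 = 752.15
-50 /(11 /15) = -750/11 = -68.18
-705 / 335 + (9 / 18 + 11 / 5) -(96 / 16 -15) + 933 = 631539/670 = 942.60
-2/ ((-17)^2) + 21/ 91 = 841/3757 = 0.22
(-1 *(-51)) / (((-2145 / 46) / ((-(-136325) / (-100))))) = 2132123/1430 = 1491.00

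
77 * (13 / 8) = 1001/8 = 125.12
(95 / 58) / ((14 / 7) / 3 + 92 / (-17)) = -4845/14036 = -0.35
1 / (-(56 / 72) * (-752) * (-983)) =-9/5174512 = 0.00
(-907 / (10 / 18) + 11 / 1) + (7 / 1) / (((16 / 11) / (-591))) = -357263/80 = -4465.79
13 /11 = 1.18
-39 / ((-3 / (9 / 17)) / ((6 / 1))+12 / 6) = -702/19 = -36.95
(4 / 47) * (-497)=-1988/47 = -42.30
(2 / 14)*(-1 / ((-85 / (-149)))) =-149/595 = -0.25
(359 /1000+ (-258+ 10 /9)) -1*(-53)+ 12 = -1723769/9000 = -191.53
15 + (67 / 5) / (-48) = 3533/240 = 14.72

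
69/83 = 0.83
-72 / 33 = -24/11 = -2.18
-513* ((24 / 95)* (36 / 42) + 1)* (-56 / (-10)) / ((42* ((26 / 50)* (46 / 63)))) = -65529/299 = -219.16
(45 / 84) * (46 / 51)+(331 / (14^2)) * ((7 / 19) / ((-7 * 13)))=392043/823004 = 0.48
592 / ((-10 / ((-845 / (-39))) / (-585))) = 750360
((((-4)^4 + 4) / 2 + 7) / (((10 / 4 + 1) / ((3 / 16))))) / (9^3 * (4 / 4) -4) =411/40600 = 0.01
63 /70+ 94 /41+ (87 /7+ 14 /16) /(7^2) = 1948673/562520 = 3.46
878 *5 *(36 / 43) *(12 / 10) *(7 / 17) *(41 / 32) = 3401811/1462 = 2326.82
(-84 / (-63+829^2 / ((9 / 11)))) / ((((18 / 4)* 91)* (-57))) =2/466773437 = 0.00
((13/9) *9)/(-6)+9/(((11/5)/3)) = 667/66 = 10.11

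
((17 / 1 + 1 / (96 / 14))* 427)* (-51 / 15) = -5974157/240 = -24892.32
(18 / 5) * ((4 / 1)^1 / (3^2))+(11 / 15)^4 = 95641/50625 = 1.89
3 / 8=0.38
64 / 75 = 0.85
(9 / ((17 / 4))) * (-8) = -288/17 = -16.94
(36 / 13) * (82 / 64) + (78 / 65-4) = 389/520 = 0.75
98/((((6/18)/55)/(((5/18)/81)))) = 13475/243 = 55.45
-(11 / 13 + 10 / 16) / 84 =-51/2912 = -0.02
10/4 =5/2 = 2.50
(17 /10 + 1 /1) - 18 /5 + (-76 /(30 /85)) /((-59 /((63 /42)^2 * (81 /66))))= 119133/12980 = 9.18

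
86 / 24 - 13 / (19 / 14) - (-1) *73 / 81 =-31361/6156 = -5.09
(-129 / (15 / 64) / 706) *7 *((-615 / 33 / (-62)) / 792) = -24682/11916927 = 0.00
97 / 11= 8.82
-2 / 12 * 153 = -51/2 = -25.50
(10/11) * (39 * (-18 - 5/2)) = -7995/11 = -726.82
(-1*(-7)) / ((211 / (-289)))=-2023/211 = -9.59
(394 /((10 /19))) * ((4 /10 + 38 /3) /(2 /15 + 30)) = 183407/565 = 324.61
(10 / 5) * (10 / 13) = 20/13 = 1.54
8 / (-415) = -8/415 = -0.02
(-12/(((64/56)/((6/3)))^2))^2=21609/16 = 1350.56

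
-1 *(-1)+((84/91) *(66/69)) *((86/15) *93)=705319/1495 = 471.79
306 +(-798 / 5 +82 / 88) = 32413/220 = 147.33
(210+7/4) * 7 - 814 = 2673/4 = 668.25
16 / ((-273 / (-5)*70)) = 8/1911 = 0.00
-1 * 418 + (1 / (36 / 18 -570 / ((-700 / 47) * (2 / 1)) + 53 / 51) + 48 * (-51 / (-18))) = -44641638/158329 = -281.95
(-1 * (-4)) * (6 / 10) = 12/5 = 2.40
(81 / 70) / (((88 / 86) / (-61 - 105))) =-289089/1540 = -187.72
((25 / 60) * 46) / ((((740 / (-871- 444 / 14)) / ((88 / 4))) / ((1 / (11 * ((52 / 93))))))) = -4505447/53872 = -83.63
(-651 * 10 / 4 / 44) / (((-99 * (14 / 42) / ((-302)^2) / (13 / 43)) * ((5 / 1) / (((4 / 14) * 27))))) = 248097681/5203 = 47683.58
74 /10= 37/5 = 7.40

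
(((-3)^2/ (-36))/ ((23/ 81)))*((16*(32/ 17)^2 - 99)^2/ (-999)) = 448498587/284305484 = 1.58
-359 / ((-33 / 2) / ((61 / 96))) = 21899/1584 = 13.83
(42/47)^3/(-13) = -74088/1349699 = -0.05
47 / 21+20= 467/21 = 22.24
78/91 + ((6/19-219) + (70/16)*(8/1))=-24316/133 = -182.83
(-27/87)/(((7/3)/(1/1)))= -27/203 = -0.13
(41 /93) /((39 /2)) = 82/3627 = 0.02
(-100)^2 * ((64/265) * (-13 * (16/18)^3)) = -851968000/38637 = -22050.57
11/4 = 2.75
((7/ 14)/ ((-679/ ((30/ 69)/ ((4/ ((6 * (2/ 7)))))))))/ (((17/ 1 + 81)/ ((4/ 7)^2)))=-120/262474919 = 0.00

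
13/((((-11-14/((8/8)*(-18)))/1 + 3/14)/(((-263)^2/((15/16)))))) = -46481568/485 = -95838.28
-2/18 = -1/9 = -0.11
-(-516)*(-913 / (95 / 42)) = -19786536/95 = -208279.33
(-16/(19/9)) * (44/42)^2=-7744/931 = -8.32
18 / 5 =3.60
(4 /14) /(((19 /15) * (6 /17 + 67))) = 102/30457 = 0.00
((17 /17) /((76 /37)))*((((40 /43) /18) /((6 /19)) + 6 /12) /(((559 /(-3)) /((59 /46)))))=-146261/65765232 = 0.00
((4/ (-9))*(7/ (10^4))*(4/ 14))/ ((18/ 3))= -1/67500 = 0.00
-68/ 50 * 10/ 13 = -68/65 = -1.05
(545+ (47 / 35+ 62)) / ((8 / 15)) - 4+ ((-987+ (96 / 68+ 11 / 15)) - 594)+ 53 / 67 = -105583489/239190 = -441.42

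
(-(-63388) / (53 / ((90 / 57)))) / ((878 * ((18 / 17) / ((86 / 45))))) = 874276/225207 = 3.88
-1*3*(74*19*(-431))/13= 1817958/13 = 139842.92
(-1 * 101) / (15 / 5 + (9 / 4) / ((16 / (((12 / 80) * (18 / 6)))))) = -129280/3921 = -32.97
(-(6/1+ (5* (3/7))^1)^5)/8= -601692057/134456 = -4475.01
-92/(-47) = 92/47 = 1.96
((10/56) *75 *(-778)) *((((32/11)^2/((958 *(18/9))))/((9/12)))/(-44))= 1.39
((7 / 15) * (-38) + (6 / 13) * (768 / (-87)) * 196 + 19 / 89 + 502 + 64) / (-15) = 125862443/7549425 = 16.67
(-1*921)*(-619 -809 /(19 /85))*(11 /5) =815808906/95 = 8587462.17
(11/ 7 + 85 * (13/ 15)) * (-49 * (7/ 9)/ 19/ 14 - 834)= -225368830/3591 = -62759.35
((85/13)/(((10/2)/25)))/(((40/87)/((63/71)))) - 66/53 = 24204561/391352 = 61.85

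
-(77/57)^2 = -5929/3249 = -1.82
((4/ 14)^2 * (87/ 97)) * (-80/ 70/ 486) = -464/2694951 = 0.00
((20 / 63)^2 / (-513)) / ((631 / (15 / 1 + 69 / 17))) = -1600/269644599 = 0.00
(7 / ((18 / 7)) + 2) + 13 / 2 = 11.22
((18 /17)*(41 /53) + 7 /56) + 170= 1232165/7208 = 170.94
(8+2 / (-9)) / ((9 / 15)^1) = 350/27 = 12.96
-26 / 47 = -0.55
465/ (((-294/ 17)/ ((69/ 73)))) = -25.41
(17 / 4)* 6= 25.50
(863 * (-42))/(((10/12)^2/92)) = -120046752/25 = -4801870.08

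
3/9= 0.33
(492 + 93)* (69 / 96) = 13455/32 = 420.47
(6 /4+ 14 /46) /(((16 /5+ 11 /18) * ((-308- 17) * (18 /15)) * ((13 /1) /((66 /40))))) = -8217/53329640 = 0.00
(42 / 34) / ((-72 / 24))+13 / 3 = 200/51 = 3.92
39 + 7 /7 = 40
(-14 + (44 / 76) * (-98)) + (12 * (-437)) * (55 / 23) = -239604/19 = -12610.74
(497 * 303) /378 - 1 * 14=6919/18 = 384.39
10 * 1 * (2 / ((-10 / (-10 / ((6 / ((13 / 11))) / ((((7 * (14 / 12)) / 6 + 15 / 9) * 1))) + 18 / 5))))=14041/2970 = 4.73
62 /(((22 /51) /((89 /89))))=1581/11 = 143.73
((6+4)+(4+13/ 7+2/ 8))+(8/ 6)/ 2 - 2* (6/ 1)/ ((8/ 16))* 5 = -103.23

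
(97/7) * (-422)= -5847.71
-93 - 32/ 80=-467/5 = -93.40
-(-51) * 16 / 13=816/13 = 62.77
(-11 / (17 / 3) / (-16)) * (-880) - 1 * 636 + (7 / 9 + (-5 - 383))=-172888/153 = -1129.99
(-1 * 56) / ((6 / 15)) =-140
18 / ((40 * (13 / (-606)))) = -2727/130 = -20.98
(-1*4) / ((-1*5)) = 4/5 = 0.80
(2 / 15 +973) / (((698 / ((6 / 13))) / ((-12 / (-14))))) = 87582/158795 = 0.55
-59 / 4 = -14.75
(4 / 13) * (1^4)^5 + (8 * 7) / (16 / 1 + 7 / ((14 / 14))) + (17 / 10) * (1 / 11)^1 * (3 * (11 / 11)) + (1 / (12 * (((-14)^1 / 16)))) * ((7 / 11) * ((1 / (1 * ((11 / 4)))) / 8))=3476827/1085370 = 3.20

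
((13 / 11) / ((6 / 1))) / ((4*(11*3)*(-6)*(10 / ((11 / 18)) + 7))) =-13/1221264 = 0.00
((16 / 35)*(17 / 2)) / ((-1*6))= -68/105 = -0.65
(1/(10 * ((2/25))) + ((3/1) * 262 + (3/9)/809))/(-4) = -7642627/38832 = -196.81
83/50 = 1.66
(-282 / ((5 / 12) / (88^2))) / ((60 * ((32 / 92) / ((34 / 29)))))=-213467232/725 = -294437.56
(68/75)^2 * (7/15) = 32368/84375 = 0.38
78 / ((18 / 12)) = 52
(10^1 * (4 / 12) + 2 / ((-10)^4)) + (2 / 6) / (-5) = 49003/15000 = 3.27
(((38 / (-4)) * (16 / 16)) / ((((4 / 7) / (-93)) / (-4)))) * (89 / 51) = -366947/34 = -10792.56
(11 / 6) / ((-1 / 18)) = -33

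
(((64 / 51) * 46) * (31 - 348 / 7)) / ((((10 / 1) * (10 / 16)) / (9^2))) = -41651712/2975 = -14000.58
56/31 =1.81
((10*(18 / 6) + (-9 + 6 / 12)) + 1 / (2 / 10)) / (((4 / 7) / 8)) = 371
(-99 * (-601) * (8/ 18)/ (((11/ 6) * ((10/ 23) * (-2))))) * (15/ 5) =-248814/5 = -49762.80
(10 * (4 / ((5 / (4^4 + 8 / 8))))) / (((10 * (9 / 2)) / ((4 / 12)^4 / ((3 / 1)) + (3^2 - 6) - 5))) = -199432/2187 = -91.19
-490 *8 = -3920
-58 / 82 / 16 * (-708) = 5133/164 = 31.30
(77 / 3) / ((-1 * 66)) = -7/18 = -0.39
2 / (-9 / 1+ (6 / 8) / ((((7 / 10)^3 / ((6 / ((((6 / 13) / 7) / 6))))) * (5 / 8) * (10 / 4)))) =98/36999 = 0.00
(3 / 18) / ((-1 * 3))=-1/18 = -0.06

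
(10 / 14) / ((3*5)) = 1/21 = 0.05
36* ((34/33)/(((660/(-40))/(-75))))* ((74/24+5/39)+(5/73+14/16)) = 80439750/114829 = 700.52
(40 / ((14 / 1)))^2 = 8.16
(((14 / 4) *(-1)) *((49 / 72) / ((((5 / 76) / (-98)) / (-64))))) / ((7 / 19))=-27736352/45 = -616363.38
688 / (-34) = -344/17 = -20.24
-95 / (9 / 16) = -168.89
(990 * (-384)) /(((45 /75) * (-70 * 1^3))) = 63360/7 = 9051.43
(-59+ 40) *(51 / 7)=-969/7 = -138.43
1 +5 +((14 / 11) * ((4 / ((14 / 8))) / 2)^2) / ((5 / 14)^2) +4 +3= 7159/275 = 26.03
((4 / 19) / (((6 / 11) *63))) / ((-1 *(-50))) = 11/89775 = 0.00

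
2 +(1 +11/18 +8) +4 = 281/18 = 15.61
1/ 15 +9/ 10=29/30 = 0.97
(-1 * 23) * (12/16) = -69/4 = -17.25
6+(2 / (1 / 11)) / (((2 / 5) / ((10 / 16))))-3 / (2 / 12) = 179/8 = 22.38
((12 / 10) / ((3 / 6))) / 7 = 12/35 = 0.34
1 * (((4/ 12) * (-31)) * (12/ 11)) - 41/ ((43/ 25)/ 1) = -35.11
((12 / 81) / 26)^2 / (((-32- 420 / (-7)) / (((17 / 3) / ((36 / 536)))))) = 2278/23284989 = 0.00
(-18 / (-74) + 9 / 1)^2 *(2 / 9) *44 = 835.39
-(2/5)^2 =-4/25 = -0.16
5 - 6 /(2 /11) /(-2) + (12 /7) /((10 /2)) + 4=25.84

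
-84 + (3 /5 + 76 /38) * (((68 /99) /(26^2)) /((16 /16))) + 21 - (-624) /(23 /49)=1266.39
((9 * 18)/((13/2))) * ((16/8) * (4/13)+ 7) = 32076/169 = 189.80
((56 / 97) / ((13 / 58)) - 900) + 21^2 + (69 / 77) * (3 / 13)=-44297348/97097 = -456.22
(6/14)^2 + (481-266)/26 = 10769/1274 = 8.45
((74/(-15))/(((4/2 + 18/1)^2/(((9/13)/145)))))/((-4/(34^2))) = 32079/1885000 = 0.02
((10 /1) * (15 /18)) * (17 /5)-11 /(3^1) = 74/3 = 24.67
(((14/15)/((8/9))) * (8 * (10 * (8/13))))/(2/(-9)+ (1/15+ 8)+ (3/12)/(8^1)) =967680/147433 = 6.56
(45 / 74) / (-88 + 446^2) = 5/1634808 = 0.00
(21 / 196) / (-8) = -3/224 = -0.01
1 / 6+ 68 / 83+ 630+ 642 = 633947/498 = 1272.99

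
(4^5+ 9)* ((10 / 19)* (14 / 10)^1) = 14462/19 = 761.16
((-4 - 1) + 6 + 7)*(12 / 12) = 8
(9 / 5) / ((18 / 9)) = 9/10 = 0.90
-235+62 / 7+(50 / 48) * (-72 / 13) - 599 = -75613/91 = -830.91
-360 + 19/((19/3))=-357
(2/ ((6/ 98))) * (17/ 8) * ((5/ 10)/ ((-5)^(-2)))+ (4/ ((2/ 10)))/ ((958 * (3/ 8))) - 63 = 9251567/11496 = 804.76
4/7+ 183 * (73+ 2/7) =13411.86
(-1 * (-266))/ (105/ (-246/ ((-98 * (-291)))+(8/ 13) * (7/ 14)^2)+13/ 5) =1989015/5425979 = 0.37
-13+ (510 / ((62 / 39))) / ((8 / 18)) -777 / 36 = 127825/186 = 687.23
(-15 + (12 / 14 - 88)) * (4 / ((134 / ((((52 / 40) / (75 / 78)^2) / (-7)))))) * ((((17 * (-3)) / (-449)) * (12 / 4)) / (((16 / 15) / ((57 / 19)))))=432613467/737033500 = 0.59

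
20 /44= 5/11 = 0.45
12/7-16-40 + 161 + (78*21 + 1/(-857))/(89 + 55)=102012131/863856 = 118.09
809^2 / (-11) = -654481/11 = -59498.27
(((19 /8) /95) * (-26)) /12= -13/240 = -0.05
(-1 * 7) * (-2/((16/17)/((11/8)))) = 1309/64 = 20.45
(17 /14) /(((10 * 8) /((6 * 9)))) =459/560 = 0.82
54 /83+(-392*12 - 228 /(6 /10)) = -421918/83 = -5083.35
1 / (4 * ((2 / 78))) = 39/4 = 9.75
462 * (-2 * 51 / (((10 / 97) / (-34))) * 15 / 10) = 116561214/5 = 23312242.80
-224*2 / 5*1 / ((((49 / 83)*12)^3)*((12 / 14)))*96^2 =-292754944/108045 = -2709.56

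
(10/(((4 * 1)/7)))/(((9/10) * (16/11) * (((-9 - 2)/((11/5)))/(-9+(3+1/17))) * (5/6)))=7777/408 = 19.06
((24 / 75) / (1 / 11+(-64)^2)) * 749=65912/1126425 = 0.06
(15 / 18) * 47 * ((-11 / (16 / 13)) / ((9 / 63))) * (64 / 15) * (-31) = 2916914/9 = 324101.56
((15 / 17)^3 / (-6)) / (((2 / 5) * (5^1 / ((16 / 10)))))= -450/4913 = -0.09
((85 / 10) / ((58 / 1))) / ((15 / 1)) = 17/1740 = 0.01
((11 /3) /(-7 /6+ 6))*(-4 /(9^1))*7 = -616/261 = -2.36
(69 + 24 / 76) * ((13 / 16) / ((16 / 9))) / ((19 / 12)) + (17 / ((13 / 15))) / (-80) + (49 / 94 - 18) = 32244701/14116544 = 2.28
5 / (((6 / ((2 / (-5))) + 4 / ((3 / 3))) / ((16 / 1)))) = -80/11 = -7.27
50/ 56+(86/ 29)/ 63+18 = 138413/7308 = 18.94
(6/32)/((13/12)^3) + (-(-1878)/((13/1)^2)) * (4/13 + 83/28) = 1122885/30758 = 36.51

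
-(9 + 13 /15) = -148/15 = -9.87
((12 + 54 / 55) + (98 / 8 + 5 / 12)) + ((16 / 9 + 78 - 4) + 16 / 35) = 353026/3465 = 101.88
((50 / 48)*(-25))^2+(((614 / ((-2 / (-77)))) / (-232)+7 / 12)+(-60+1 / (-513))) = 492114541/952128 = 516.86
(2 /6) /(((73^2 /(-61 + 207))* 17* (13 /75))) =50/16133 = 0.00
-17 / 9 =-1.89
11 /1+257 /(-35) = 128/35 = 3.66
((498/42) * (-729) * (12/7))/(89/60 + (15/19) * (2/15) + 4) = -827735760/312179 = -2651.48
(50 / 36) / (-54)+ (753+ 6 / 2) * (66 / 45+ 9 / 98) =40082461/34020 = 1178.20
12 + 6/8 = 51/4 = 12.75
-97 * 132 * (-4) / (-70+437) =51216/367 = 139.55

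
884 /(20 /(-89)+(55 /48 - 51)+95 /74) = -139728576/7712749 = -18.12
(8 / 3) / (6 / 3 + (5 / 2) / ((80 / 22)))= 128/129 = 0.99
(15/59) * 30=7.63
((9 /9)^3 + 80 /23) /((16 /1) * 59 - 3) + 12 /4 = 65032/21643 = 3.00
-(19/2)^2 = -361/4 = -90.25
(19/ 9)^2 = 361/81 = 4.46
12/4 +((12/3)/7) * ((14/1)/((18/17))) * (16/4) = 299/9 = 33.22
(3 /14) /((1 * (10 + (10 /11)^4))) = 43923/2189740 = 0.02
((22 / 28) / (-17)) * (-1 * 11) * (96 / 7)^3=53526528/40817 = 1311.38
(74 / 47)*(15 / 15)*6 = 444/47 = 9.45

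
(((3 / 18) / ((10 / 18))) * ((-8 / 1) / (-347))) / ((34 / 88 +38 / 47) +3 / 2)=24816/9669155 = 0.00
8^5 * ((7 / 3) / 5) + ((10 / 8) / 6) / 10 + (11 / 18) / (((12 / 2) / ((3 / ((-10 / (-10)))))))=11010283/720 = 15292.06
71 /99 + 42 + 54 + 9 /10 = 96641/990 = 97.62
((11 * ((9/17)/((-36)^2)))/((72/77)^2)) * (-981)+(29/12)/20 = -34692451/7050240 = -4.92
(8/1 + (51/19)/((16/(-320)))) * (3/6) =-434/19 = -22.84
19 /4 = 4.75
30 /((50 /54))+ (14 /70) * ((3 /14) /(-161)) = 73029/2254 = 32.40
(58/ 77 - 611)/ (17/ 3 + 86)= -140967/21175 = -6.66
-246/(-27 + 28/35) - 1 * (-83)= 12103/131 = 92.39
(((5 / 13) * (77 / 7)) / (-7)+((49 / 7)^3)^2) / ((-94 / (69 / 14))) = -184678569/29939 = -6168.49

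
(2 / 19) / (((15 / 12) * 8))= 1/95 = 0.01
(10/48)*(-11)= -55/24 = -2.29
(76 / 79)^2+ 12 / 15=53844/31205 = 1.73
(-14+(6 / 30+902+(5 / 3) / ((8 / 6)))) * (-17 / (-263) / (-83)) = -302413/436580 = -0.69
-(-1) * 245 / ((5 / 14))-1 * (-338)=1024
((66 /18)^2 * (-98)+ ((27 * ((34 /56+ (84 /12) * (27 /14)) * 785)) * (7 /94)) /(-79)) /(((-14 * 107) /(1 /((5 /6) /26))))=70360979/2112180 = 33.31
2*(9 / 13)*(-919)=-16542/13 = -1272.46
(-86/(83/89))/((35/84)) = -91848/415 = -221.32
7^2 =49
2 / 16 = 1/8 = 0.12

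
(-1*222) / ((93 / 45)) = -3330/31 = -107.42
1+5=6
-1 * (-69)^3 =328509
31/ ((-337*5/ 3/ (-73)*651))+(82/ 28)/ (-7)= -68063/165130 = -0.41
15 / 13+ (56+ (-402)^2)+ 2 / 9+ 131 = 18929708/117 = 161792.38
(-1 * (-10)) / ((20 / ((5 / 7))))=5/14 = 0.36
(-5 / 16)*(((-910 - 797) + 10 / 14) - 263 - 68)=71305/112 = 636.65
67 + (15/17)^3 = 332546/4913 = 67.69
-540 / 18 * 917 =-27510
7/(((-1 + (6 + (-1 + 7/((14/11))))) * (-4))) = -7/38 = -0.18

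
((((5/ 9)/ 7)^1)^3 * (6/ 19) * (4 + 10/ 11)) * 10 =5000/645183 = 0.01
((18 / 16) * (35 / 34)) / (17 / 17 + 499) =63/27200 = 0.00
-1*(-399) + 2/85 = 33917/85 = 399.02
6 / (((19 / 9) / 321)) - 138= 14712/19 = 774.32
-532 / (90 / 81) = -2394/5 = -478.80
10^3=1000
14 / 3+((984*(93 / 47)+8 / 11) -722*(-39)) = 46701320/1551 = 30110.46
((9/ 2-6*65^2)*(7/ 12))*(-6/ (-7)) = -50691/4 = -12672.75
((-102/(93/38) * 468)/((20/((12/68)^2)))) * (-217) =560196/85 = 6590.54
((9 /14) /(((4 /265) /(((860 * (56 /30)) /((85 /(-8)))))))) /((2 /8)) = -437568/17 = -25739.29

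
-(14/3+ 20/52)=-197/39 = -5.05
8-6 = 2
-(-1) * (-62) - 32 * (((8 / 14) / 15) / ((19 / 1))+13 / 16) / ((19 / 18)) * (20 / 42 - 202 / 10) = 9892514/23275 = 425.03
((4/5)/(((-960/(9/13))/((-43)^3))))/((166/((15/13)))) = 715563/2244320 = 0.32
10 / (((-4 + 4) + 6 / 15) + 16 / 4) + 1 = 36/11 = 3.27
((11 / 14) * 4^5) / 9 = 5632/63 = 89.40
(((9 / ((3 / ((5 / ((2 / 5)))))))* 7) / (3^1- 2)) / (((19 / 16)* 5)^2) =2688/361 = 7.45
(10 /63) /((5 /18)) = 4/7 = 0.57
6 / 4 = 3/2 = 1.50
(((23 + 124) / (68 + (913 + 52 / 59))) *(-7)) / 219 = -20237/4228963 = 0.00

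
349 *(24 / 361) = 8376/361 = 23.20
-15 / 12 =-5/4 = -1.25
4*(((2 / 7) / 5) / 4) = 2/35 = 0.06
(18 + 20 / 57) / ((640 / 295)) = 30857/3648 = 8.46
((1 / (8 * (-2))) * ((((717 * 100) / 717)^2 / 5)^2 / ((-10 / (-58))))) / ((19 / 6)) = -8700000/19 = -457894.74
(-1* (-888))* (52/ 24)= 1924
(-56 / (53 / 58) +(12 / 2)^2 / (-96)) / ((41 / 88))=-287573/2173 = -132.34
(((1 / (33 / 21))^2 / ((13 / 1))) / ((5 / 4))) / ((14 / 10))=28/1573 = 0.02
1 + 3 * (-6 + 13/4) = -29/4 = -7.25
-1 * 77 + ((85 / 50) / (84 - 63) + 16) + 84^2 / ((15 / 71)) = 7000871/210 = 33337.48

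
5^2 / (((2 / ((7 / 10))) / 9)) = 315/4 = 78.75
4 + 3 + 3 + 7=17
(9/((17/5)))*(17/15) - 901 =-898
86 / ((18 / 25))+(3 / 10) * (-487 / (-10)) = 120649/900 = 134.05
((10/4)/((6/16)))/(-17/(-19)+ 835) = 190/23823 = 0.01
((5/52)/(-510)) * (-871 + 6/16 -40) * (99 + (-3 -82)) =50995/21216 = 2.40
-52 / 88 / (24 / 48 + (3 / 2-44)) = 13/924 = 0.01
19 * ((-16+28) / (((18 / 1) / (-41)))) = -1558/3 = -519.33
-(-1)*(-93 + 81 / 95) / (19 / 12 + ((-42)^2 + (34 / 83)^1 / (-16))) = -0.05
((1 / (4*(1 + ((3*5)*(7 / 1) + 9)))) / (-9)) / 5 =-1/20700 = 0.00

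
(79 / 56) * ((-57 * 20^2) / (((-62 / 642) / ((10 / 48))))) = 60227625/868 = 69386.66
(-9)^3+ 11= -718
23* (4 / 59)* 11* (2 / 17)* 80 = 161.44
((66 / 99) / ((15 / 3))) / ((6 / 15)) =1/3 = 0.33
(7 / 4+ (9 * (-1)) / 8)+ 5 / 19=135/152 = 0.89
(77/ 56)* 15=165/8 = 20.62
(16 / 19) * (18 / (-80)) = -18/95 = -0.19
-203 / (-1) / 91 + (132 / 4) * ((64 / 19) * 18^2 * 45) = 400309031/247 = 1620684.34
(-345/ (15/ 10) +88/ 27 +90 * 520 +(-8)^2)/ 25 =1259206/675 = 1865.49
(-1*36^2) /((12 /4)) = -432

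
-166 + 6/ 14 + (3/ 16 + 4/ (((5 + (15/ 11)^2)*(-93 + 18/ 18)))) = -176808811/1069040 = -165.39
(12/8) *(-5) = -7.50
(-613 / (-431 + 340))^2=375769/8281 = 45.38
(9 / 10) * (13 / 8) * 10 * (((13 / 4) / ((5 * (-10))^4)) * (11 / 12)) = 5577/800000000 = 0.00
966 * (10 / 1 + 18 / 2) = 18354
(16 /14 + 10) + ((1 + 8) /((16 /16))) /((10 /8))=642/35 = 18.34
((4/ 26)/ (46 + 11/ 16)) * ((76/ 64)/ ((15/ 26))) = 76/11205 = 0.01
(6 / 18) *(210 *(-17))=-1190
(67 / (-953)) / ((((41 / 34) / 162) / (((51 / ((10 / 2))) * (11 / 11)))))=-96.34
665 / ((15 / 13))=1729/3 = 576.33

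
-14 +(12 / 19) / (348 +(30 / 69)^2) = -12247181/874912 = -14.00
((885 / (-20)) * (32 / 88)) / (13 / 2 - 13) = 354/143 = 2.48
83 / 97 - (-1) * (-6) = -499/97 = -5.14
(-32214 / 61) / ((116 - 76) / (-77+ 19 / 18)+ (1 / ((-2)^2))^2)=54198816/47641 = 1137.65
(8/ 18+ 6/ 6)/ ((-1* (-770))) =13/6930 = 0.00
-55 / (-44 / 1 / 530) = 662.50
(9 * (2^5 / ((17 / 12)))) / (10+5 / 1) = 1152/85 = 13.55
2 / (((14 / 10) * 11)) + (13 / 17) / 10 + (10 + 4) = 185961/13090 = 14.21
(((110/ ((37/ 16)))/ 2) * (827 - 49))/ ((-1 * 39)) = -684640/1443 = -474.46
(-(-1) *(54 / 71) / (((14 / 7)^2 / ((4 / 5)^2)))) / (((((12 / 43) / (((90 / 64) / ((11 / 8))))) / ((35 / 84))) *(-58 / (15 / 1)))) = -17415/362384 = -0.05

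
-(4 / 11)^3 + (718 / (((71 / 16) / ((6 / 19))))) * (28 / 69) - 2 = 771689966/41296937 = 18.69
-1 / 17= -0.06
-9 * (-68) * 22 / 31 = 13464/31 = 434.32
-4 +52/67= -216/67 = -3.22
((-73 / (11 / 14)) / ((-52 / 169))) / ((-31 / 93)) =-905.86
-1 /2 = -0.50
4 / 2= 2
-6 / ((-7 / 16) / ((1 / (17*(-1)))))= -96/119 = -0.81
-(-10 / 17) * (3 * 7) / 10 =21/17 = 1.24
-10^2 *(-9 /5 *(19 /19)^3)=180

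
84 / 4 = 21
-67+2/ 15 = -1003/15 = -66.87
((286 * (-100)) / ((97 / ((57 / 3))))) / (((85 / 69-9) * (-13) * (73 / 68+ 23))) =-24515700/10638863 = -2.30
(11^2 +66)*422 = 78914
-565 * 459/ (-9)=28815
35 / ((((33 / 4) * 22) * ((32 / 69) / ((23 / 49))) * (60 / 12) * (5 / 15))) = 1587/13552 = 0.12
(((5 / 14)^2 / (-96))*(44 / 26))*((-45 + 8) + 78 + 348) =-106975/122304 = -0.87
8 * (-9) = -72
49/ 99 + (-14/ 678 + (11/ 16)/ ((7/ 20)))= 2.44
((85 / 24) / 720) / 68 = 1/13824 = 0.00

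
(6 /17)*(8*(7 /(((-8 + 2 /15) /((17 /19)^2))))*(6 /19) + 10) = 2.89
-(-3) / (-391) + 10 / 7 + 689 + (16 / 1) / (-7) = 1883426/2737 = 688.14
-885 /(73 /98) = -86730/73 = -1188.08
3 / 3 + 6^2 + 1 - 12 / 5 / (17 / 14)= 3062/85 = 36.02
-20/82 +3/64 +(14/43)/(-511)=-0.20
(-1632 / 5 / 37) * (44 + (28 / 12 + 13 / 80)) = -379406/925 = -410.17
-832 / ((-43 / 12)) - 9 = 9597/43 = 223.19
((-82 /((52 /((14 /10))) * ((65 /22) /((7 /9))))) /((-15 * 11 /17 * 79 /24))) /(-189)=-39032/405536625 = 0.00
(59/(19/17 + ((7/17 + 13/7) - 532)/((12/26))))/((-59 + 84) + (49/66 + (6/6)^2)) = -695079/361249610 = 0.00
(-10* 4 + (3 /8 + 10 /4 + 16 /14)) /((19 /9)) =-18135/1064 = -17.04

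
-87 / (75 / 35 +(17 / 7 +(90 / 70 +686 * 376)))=-609/1805593 = 0.00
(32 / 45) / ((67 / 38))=0.40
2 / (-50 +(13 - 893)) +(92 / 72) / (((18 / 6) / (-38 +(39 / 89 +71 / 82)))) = -318287773/20361420 = -15.63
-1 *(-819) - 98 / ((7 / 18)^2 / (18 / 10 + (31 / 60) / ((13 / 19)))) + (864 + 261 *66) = 1121463/65 = 17253.28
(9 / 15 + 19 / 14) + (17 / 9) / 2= 2.90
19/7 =2.71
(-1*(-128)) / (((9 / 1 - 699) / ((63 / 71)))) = -1344/8165 = -0.16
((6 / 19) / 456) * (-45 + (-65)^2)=55/19 = 2.89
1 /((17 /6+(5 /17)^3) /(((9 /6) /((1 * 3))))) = 0.17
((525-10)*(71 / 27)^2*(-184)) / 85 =-95537032/12393 = -7708.95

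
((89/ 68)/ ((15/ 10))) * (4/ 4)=89/102 = 0.87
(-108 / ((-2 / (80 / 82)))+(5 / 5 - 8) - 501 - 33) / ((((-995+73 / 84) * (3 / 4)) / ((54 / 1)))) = 121087008/3423787 = 35.37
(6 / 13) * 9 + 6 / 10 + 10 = 959/65 = 14.75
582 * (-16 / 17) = -9312/17 = -547.76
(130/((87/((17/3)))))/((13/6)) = 340/87 = 3.91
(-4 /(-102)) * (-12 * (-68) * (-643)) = -20576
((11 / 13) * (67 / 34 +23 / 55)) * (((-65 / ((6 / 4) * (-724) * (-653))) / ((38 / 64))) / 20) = -2978/190881695 = 0.00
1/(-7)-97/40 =-719/280 = -2.57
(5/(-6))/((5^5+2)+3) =-1/3756 = 0.00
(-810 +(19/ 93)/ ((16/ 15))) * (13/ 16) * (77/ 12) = -402066665/95232 = -4221.97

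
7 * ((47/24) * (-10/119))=-235/204 = -1.15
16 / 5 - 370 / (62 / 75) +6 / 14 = -481688/1085 = -443.95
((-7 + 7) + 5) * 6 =30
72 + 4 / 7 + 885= 6703/7 = 957.57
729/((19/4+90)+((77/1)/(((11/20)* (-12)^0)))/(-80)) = 7.84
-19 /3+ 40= 101/3 = 33.67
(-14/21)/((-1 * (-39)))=-2/117 = -0.02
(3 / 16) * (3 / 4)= 9/64 = 0.14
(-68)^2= 4624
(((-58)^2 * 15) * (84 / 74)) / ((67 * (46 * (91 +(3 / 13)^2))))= 44770635/219344399 = 0.20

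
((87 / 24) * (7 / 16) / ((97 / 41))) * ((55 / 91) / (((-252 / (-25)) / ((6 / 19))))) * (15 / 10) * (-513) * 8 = -44141625/564928 = -78.14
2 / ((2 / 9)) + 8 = 17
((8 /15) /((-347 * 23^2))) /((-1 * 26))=4/35794785 = 0.00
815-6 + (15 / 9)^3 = 21968/27 = 813.63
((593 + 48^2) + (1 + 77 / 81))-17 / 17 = 234734/81 = 2897.95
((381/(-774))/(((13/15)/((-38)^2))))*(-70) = 32092900/559 = 57411.27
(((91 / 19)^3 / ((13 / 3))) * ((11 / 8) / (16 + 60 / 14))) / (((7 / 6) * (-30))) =-1912911/38959120 = -0.05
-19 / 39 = -0.49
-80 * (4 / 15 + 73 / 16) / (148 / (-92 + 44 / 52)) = 457805/1924 = 237.94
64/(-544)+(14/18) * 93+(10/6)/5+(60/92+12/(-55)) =4708499/64515 = 72.98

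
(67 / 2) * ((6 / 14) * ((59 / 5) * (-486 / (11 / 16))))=-46107792/385 = -119760.50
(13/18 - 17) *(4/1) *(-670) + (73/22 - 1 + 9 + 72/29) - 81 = 250105703/5742 = 43557.25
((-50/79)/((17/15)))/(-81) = 250/36261 = 0.01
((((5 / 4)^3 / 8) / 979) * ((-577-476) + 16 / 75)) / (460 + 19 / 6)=-394795/696484096 = 0.00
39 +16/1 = 55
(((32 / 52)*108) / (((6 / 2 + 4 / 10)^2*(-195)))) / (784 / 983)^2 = -43483005/938137928 = -0.05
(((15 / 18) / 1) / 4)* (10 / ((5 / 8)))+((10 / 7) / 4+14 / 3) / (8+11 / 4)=1144/301 = 3.80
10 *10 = 100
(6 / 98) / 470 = 3/23030 = 0.00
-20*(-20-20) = 800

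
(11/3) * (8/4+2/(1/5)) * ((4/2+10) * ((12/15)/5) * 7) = 14784/25 = 591.36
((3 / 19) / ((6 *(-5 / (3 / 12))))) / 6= -1/4560 = 0.00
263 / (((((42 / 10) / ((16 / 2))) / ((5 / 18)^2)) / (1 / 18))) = 32875/15309 = 2.15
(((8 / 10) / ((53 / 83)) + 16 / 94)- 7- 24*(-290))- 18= 86393149/12455 = 6936.42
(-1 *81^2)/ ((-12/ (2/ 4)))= 2187/8 = 273.38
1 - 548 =-547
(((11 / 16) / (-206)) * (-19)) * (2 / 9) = 209/14832 = 0.01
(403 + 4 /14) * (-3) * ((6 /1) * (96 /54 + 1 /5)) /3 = -167498/35 = -4785.66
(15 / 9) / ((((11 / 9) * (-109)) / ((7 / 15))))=-7/1199 = -0.01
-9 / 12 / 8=-3/32 = -0.09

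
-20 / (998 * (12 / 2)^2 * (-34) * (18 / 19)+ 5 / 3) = 1140/65963713 = 0.00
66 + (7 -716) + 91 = -552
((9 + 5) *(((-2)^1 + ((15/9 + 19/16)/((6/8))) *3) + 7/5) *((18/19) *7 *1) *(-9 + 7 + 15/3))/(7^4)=5841/4655 = 1.25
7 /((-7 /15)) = -15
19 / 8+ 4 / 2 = 35/8 = 4.38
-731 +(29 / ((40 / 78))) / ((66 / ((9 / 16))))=-5142847/7040 = -730.52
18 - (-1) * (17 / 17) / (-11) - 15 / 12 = 16.66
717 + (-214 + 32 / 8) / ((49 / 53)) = 3429/7 = 489.86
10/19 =0.53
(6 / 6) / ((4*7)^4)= 1/614656 = 0.00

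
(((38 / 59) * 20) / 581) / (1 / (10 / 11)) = 7600/377069 = 0.02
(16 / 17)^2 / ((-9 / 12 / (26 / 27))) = -26624/23409 = -1.14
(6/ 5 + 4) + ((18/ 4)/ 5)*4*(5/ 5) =44/5 = 8.80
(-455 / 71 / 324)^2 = 207025/529184016 = 0.00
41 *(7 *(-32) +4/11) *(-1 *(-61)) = -6152460/11 = -559314.55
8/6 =4/3 = 1.33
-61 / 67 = -0.91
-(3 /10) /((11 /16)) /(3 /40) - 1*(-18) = 134/11 = 12.18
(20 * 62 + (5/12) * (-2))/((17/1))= 7435/102 = 72.89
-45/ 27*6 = -10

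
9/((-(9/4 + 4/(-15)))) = -540/119 = -4.54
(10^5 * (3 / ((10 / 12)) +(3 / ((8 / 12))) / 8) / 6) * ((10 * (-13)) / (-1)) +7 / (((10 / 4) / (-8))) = 45093638/5 = 9018727.60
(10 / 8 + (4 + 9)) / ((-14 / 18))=-513/28 = -18.32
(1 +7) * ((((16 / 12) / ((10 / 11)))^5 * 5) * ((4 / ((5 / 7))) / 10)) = 577206784/3796875 = 152.02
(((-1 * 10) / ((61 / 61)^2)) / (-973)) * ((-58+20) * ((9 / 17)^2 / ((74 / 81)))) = -1246590/10404289 = -0.12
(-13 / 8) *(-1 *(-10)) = -65/4 = -16.25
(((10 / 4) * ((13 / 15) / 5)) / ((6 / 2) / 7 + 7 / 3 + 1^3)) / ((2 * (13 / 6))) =21/790 = 0.03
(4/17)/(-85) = -4/1445 = 0.00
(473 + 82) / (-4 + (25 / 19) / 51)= -537795/3851 = -139.65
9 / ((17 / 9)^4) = 59049/83521 = 0.71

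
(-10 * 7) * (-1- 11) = 840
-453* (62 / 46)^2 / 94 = -435333/49726 = -8.75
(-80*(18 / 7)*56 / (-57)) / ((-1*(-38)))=1920/361 = 5.32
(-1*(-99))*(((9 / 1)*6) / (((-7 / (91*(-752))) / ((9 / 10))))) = 235181232/5 = 47036246.40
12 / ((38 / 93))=558/19 = 29.37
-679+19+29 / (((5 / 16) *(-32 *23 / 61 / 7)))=-164183/230 = -713.84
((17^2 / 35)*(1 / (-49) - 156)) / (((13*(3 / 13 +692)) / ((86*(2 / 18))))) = -38001766/27779913 = -1.37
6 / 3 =2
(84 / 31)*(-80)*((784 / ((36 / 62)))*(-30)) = 8780800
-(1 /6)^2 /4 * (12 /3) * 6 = -1/6 = -0.17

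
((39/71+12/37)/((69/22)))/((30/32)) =17952/60421 = 0.30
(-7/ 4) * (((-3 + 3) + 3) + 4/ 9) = -217/36 = -6.03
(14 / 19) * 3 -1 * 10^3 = -18958/19 = -997.79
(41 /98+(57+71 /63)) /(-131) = -0.45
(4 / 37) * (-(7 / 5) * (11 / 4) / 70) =-11/1850 = -0.01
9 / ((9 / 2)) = 2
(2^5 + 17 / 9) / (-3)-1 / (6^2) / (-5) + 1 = -5557/540 = -10.29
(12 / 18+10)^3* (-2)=-65536/27 = -2427.26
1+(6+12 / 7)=61/7 = 8.71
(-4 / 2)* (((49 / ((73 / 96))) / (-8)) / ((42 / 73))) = 28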